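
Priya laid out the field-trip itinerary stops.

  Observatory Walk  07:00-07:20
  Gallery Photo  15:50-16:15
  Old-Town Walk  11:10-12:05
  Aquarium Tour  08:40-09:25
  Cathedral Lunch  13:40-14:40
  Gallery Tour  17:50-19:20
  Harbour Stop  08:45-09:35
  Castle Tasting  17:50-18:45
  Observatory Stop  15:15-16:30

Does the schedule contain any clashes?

Sorted by start: Observatory Walk, Aquarium Tour, Harbour Stop, Old-Town Walk, Cathedral Lunch, Observatory Stop, Gallery Photo, Gallery Tour, Castle Tasting.
Aquarium Tour starts after Observatory Walk ends, so nothing later overlaps Observatory Walk either.
Harbour Stop starts before Aquarium Tour ends → Aquarium Tour and Harbour Stop overlap.
That's a conflict, so the schedule is not conflict-free.

Yes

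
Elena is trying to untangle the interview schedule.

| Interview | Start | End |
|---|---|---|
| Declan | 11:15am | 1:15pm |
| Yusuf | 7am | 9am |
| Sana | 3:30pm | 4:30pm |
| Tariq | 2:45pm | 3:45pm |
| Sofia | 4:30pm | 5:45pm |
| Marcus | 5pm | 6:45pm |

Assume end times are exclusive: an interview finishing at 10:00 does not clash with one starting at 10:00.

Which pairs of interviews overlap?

Check each pair: they overlap iff neither finishes before the other starts.
Sorted by start: Yusuf, Declan, Tariq, Sana, Sofia, Marcus.
Declan starts after Yusuf ends; Yusuf is clear from here.
Tariq starts after Declan ends; Declan is clear from here.
Sana starts before Tariq ends → Tariq and Sana overlap.
Sofia starts after Tariq ends; Tariq is clear from here.
Sofia starts exactly when Sana ends (back-to-back, no overlap); Sana is clear from here.
Marcus starts before Sofia ends → Sofia and Marcus overlap.

Marcus & Sofia, Sana & Tariq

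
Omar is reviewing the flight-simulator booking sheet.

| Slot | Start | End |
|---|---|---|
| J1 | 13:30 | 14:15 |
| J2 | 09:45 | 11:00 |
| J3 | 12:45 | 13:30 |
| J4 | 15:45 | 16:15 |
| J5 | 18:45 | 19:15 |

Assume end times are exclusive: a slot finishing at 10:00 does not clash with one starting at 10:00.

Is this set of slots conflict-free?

Yes

Two intervals overlap when each starts before the other ends.
Sorted by start: J2, J3, J1, J4, J5.
J3 starts after J2 ends; J2 is clear from here.
J1 starts exactly when J3 ends (back-to-back, no overlap); J3 is clear from here.
J4 starts after J1 ends; J1 is clear from here.
J5 starts after J4 ends.
Every pair is clear; the schedule has no overlaps.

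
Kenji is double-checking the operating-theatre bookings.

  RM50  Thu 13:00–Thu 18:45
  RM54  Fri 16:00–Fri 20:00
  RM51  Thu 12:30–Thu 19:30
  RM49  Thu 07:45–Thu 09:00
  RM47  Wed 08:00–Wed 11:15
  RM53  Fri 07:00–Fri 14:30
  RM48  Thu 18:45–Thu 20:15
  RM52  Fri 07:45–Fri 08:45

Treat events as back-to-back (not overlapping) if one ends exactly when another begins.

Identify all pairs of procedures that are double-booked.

RM48 & RM51, RM50 & RM51, RM52 & RM53

Check each pair: they overlap iff neither finishes before the other starts.
Sorted by start: RM47, RM49, RM51, RM50, RM48, RM53, RM52, RM54.
RM49 starts after RM47 ends, so nothing later overlaps RM47 either.
RM51 starts after RM49 ends, so nothing later overlaps RM49 either.
RM50 starts before RM51 ends → RM51 and RM50 overlap.
RM48 starts before RM51 ends → RM51 and RM48 overlap.
RM53 starts after RM51 ends, so nothing later overlaps RM51 either.
RM48 starts exactly when RM50 ends (back-to-back, no overlap), so nothing later overlaps RM50 either.
RM53 starts after RM48 ends, so nothing later overlaps RM48 either.
RM52 starts before RM53 ends → RM53 and RM52 overlap.
RM54 starts after RM53 ends.
RM54 starts after RM52 ends.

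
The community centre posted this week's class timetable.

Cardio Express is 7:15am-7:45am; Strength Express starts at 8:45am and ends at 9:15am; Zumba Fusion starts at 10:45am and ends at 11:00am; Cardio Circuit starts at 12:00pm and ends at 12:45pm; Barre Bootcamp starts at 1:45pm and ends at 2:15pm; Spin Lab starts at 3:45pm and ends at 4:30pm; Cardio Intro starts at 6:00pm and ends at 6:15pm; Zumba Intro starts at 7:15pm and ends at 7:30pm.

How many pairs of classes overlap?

Sorted by start: Cardio Express, Strength Express, Zumba Fusion, Cardio Circuit, Barre Bootcamp, Spin Lab, Cardio Intro, Zumba Intro.
Strength Express starts after Cardio Express ends, so nothing later overlaps Cardio Express either.
Zumba Fusion starts after Strength Express ends, so nothing later overlaps Strength Express either.
Cardio Circuit starts after Zumba Fusion ends, so nothing later overlaps Zumba Fusion either.
Barre Bootcamp starts after Cardio Circuit ends, so nothing later overlaps Cardio Circuit either.
Spin Lab starts after Barre Bootcamp ends, so nothing later overlaps Barre Bootcamp either.
Cardio Intro starts after Spin Lab ends, so nothing later overlaps Spin Lab either.
Zumba Intro starts after Cardio Intro ends.
No pair overlaps.

0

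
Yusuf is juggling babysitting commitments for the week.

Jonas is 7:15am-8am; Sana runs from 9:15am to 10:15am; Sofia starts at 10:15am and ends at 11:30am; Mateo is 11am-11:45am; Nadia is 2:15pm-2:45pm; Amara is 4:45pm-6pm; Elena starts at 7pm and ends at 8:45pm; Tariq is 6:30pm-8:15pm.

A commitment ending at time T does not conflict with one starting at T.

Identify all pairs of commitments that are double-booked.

Elena & Tariq, Mateo & Sofia

Two intervals overlap when each starts before the other ends.
Sorted by start: Jonas, Sana, Sofia, Mateo, Nadia, Amara, Tariq, Elena.
Sana starts after Jonas ends, so nothing later overlaps Jonas either.
Sofia starts exactly when Sana ends (back-to-back, no overlap), so nothing later overlaps Sana either.
Mateo starts before Sofia ends → Sofia and Mateo overlap.
Nadia starts after Sofia ends, so nothing later overlaps Sofia either.
Nadia starts after Mateo ends, so nothing later overlaps Mateo either.
Amara starts after Nadia ends, so nothing later overlaps Nadia either.
Tariq starts after Amara ends, so nothing later overlaps Amara either.
Elena starts before Tariq ends → Tariq and Elena overlap.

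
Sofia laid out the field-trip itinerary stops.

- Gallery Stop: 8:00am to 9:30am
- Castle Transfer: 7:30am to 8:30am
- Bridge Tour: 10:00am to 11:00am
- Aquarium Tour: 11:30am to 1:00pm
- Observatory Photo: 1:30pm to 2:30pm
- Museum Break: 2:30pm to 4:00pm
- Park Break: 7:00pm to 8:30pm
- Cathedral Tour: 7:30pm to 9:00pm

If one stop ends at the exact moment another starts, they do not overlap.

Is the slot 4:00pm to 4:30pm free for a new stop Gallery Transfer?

Yes — the slot is free

Castle Transfer: ends 8:30am at or before Gallery Transfer starts 4:00pm → clear.
Gallery Stop: ends 9:30am at or before Gallery Transfer starts 4:00pm → clear.
Bridge Tour: ends 11:00am at or before Gallery Transfer starts 4:00pm → clear.
Aquarium Tour: ends 1:00pm at or before Gallery Transfer starts 4:00pm → clear.
Observatory Photo: ends 2:30pm at or before Gallery Transfer starts 4:00pm → clear.
Museum Break: ends 4:00pm at or before Gallery Transfer starts 4:00pm → clear.
Park Break: starts 7:00pm at or after Gallery Transfer ends 4:30pm → clear.
Cathedral Tour: starts 7:30pm at or after Gallery Transfer ends 4:30pm → clear.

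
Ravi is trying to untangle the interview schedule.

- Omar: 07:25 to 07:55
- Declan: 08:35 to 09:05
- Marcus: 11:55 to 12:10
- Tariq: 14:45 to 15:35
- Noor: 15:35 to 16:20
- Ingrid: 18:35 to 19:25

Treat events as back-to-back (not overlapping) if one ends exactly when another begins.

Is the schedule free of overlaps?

Yes

Sorted by start: Omar, Declan, Marcus, Tariq, Noor, Ingrid.
Declan starts after Omar ends; Omar is clear from here.
Marcus starts after Declan ends; Declan is clear from here.
Tariq starts after Marcus ends; Marcus is clear from here.
Noor starts exactly when Tariq ends (back-to-back, no overlap); Tariq is clear from here.
Ingrid starts after Noor ends.
Every pair is clear; the schedule has no overlaps.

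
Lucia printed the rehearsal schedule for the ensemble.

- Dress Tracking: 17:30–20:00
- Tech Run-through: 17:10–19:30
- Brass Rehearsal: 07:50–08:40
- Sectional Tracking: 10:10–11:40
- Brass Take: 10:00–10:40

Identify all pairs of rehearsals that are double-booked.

Brass Take & Sectional Tracking, Dress Tracking & Tech Run-through

Sorted by start: Brass Rehearsal, Brass Take, Sectional Tracking, Tech Run-through, Dress Tracking.
Brass Take starts after Brass Rehearsal ends, so nothing later overlaps Brass Rehearsal either.
Sectional Tracking starts before Brass Take ends → Brass Take and Sectional Tracking overlap.
Tech Run-through starts after Brass Take ends, so nothing later overlaps Brass Take either.
Tech Run-through starts after Sectional Tracking ends, so nothing later overlaps Sectional Tracking either.
Dress Tracking starts before Tech Run-through ends → Tech Run-through and Dress Tracking overlap.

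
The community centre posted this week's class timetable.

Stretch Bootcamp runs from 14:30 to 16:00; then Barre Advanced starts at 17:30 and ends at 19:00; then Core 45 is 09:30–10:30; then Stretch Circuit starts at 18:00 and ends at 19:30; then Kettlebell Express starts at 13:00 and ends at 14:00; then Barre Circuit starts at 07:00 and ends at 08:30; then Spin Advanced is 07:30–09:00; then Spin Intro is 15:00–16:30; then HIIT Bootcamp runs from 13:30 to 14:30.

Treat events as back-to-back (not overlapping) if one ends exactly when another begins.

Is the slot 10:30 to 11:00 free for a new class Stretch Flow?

Barre Circuit: ends 08:30 at or before Stretch Flow starts 10:30 → clear.
Spin Advanced: ends 09:00 at or before Stretch Flow starts 10:30 → clear.
Core 45: ends 10:30 at or before Stretch Flow starts 10:30 → clear.
Kettlebell Express: starts 13:00 at or after Stretch Flow ends 11:00 → clear.
HIIT Bootcamp: starts 13:30 at or after Stretch Flow ends 11:00 → clear.
Stretch Bootcamp: starts 14:30 at or after Stretch Flow ends 11:00 → clear.
Spin Intro: starts 15:00 at or after Stretch Flow ends 11:00 → clear.
Barre Advanced: starts 17:30 at or after Stretch Flow ends 11:00 → clear.
Stretch Circuit: starts 18:00 at or after Stretch Flow ends 11:00 → clear.

Yes — the slot is free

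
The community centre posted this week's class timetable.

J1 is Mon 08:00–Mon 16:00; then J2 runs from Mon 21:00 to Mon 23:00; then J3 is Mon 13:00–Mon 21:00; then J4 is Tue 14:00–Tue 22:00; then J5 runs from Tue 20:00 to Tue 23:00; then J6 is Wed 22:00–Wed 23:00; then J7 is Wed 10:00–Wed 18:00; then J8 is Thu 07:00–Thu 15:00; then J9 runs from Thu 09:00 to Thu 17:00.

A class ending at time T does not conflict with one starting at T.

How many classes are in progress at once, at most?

2

Walk through starts and ends in time order (an end at T is processed before a start at T):
Mon 08:00 start J1 → 1
Mon 13:00 start J3 → 2
Mon 16:00 end J1 → 1
Mon 21:00 end J3 → 0
Mon 21:00 start J2 → 1
Mon 23:00 end J2 → 0
Tue 14:00 start J4 → 1
Tue 20:00 start J5 → 2
Tue 22:00 end J4 → 1
Tue 23:00 end J5 → 0
Wed 10:00 start J7 → 1
Wed 18:00 end J7 → 0
Wed 22:00 start J6 → 1
Wed 23:00 end J6 → 0
Thu 07:00 start J8 → 1
Thu 09:00 start J9 → 2
Thu 15:00 end J8 → 1
Thu 17:00 end J9 → 0
Peak is 2, at Mon 13:00 (J1, J3).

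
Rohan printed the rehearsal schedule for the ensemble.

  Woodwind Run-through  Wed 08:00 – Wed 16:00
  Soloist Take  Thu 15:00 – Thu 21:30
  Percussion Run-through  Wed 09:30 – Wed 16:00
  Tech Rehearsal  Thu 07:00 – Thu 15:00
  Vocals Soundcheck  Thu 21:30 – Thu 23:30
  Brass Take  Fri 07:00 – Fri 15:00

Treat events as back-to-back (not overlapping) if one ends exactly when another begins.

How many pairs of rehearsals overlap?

Sorted by start: Woodwind Run-through, Percussion Run-through, Tech Rehearsal, Soloist Take, Vocals Soundcheck, Brass Take.
Percussion Run-through starts before Woodwind Run-through ends → Woodwind Run-through and Percussion Run-through overlap.
Tech Rehearsal starts after Woodwind Run-through ends, so Woodwind Run-through has no further overlaps.
Tech Rehearsal starts after Percussion Run-through ends, so Percussion Run-through has no further overlaps.
Soloist Take starts exactly when Tech Rehearsal ends (back-to-back, no overlap), so Tech Rehearsal has no further overlaps.
Vocals Soundcheck starts exactly when Soloist Take ends (back-to-back, no overlap), so Soloist Take has no further overlaps.
Brass Take starts after Vocals Soundcheck ends.
Overlapping pairs: Percussion Run-through & Woodwind Run-through — 1 in total.

1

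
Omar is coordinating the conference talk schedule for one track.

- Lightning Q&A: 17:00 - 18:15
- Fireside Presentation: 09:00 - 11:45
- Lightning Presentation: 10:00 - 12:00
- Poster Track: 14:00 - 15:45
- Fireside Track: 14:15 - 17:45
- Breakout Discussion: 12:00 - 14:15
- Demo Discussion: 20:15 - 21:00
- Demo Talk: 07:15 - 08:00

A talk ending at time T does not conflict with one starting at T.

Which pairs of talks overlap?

Check each pair: they overlap iff neither finishes before the other starts.
Sorted by start: Demo Talk, Fireside Presentation, Lightning Presentation, Breakout Discussion, Poster Track, Fireside Track, Lightning Q&A, Demo Discussion.
Fireside Presentation starts after Demo Talk ends — done with Demo Talk.
Lightning Presentation starts before Fireside Presentation ends → Fireside Presentation and Lightning Presentation overlap.
Breakout Discussion starts after Fireside Presentation ends — done with Fireside Presentation.
Breakout Discussion starts exactly when Lightning Presentation ends (back-to-back, no overlap) — done with Lightning Presentation.
Poster Track starts before Breakout Discussion ends → Breakout Discussion and Poster Track overlap.
Fireside Track starts exactly when Breakout Discussion ends (back-to-back, no overlap) — done with Breakout Discussion.
Fireside Track starts before Poster Track ends → Poster Track and Fireside Track overlap.
Lightning Q&A starts after Poster Track ends — done with Poster Track.
Lightning Q&A starts before Fireside Track ends → Fireside Track and Lightning Q&A overlap.
Demo Discussion starts after Fireside Track ends.
Demo Discussion starts after Lightning Q&A ends.

Breakout Discussion & Poster Track, Fireside Presentation & Lightning Presentation, Fireside Track & Lightning Q&A, Fireside Track & Poster Track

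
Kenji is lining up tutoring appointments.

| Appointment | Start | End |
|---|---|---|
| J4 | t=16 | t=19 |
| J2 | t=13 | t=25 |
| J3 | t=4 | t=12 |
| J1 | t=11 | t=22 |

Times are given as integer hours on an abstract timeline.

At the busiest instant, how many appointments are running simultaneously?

Sweep the timeline, counting +1 at each start and −1 at each end (ends before starts at a tie):
t=4 start J3 → 1
t=11 start J1 → 2
t=12 end J3 → 1
t=13 start J2 → 2
t=16 start J4 → 3
t=19 end J4 → 2
t=22 end J1 → 1
t=25 end J2 → 0
Peak is 3, at t=16 (J1, J2, J4).

3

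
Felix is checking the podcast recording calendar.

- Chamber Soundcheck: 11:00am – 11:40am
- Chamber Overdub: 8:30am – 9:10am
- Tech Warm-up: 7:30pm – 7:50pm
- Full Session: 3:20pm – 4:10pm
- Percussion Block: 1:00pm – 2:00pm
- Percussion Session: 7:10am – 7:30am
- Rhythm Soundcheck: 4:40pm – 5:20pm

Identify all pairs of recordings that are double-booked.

no overlapping pairs

Sorted by start: Percussion Session, Chamber Overdub, Chamber Soundcheck, Percussion Block, Full Session, Rhythm Soundcheck, Tech Warm-up.
Chamber Overdub starts after Percussion Session ends; Percussion Session is clear from here.
Chamber Soundcheck starts after Chamber Overdub ends; Chamber Overdub is clear from here.
Percussion Block starts after Chamber Soundcheck ends; Chamber Soundcheck is clear from here.
Full Session starts after Percussion Block ends; Percussion Block is clear from here.
Rhythm Soundcheck starts after Full Session ends; Full Session is clear from here.
Tech Warm-up starts after Rhythm Soundcheck ends.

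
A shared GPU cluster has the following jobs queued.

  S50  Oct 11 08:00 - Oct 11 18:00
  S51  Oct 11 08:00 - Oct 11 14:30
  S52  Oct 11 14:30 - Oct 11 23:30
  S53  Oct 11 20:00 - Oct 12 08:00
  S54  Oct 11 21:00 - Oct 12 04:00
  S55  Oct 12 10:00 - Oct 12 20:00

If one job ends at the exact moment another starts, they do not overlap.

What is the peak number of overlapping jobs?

3

Sort all start/end points and keep a running count:
Oct 11 08:00 start S50 → 1
Oct 11 08:00 start S51 → 2
Oct 11 14:30 end S51 → 1
Oct 11 14:30 start S52 → 2
Oct 11 18:00 end S50 → 1
Oct 11 20:00 start S53 → 2
Oct 11 21:00 start S54 → 3
Oct 11 23:30 end S52 → 2
Oct 12 04:00 end S54 → 1
Oct 12 08:00 end S53 → 0
Oct 12 10:00 start S55 → 1
Oct 12 20:00 end S55 → 0
Peak is 3, at Oct 11 21:00 (S52, S53, S54).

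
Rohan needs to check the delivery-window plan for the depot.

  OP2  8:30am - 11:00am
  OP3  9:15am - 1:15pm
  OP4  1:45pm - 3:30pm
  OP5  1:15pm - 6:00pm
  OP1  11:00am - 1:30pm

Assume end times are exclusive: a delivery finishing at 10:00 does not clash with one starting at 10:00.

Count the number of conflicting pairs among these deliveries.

4

Sorted by start: OP2, OP3, OP1, OP5, OP4.
OP3 starts before OP2 ends → OP2 and OP3 overlap.
OP1 starts exactly when OP2 ends (back-to-back, no overlap); OP2 is clear from here.
OP1 starts before OP3 ends → OP3 and OP1 overlap.
OP5 starts exactly when OP3 ends (back-to-back, no overlap); OP3 is clear from here.
OP5 starts before OP1 ends → OP1 and OP5 overlap.
OP4 starts after OP1 ends.
OP4 starts before OP5 ends → OP5 and OP4 overlap.
Overlapping pairs: OP1 & OP3, OP1 & OP5, OP2 & OP3, OP4 & OP5 — 4 in total.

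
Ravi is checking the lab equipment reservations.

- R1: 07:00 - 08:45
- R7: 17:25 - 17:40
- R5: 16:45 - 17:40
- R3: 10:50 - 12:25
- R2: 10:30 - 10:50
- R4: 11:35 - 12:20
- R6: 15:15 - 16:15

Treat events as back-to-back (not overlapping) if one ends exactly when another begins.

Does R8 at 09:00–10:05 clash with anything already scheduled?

R1: ends 08:45 at or before R8 starts 09:00 → clear.
R2: starts 10:30 at or after R8 ends 10:05 → clear.
R3: starts 10:50 at or after R8 ends 10:05 → clear.
R4: starts 11:35 at or after R8 ends 10:05 → clear.
R6: starts 15:15 at or after R8 ends 10:05 → clear.
R5: starts 16:45 at or after R8 ends 10:05 → clear.
R7: starts 17:25 at or after R8 ends 10:05 → clear.

No — it doesn't clash with anything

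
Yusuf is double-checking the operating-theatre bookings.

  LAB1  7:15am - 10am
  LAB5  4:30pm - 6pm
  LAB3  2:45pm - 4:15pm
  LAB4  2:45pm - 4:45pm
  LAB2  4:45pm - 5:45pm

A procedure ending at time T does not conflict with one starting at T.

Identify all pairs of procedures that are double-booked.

Sorted by start: LAB1, LAB3, LAB4, LAB5, LAB2.
LAB3 starts after LAB1 ends; LAB1 is clear from here.
LAB4 starts before LAB3 ends → LAB3 and LAB4 overlap.
LAB5 starts after LAB3 ends; LAB3 is clear from here.
LAB5 starts before LAB4 ends → LAB4 and LAB5 overlap.
LAB2 starts exactly when LAB4 ends (back-to-back, no overlap).
LAB2 starts before LAB5 ends → LAB5 and LAB2 overlap.

LAB2 & LAB5, LAB3 & LAB4, LAB4 & LAB5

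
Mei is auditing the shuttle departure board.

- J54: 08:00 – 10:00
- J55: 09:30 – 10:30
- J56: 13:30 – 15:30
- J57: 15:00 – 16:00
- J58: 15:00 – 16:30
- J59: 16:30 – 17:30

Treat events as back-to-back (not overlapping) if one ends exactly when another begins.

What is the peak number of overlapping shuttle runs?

3

Sort all start/end points and keep a running count:
08:00 start J54 → 1
09:30 start J55 → 2
10:00 end J54 → 1
10:30 end J55 → 0
13:30 start J56 → 1
15:00 start J57 → 2
15:00 start J58 → 3
15:30 end J56 → 2
16:00 end J57 → 1
16:30 end J58 → 0
16:30 start J59 → 1
17:30 end J59 → 0
Peak is 3, at 15:00 (J56, J57, J58).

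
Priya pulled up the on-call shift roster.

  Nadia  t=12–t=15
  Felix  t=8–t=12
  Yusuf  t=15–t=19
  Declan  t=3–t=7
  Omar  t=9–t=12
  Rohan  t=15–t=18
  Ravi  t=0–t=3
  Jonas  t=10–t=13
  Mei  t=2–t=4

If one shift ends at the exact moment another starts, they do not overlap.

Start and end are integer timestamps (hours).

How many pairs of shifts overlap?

Sorted by start: Ravi, Mei, Declan, Felix, Omar, Jonas, Nadia, Yusuf, Rohan.
Mei starts before Ravi ends → Ravi and Mei overlap.
Declan starts exactly when Ravi ends (back-to-back, no overlap) — done with Ravi.
Declan starts before Mei ends → Mei and Declan overlap.
Felix starts after Mei ends — done with Mei.
Felix starts after Declan ends — done with Declan.
Omar starts before Felix ends → Felix and Omar overlap.
Jonas starts before Felix ends → Felix and Jonas overlap.
Nadia starts exactly when Felix ends (back-to-back, no overlap) — done with Felix.
Jonas starts before Omar ends → Omar and Jonas overlap.
Nadia starts exactly when Omar ends (back-to-back, no overlap) — done with Omar.
Nadia starts before Jonas ends → Jonas and Nadia overlap.
Yusuf starts after Jonas ends — done with Jonas.
Yusuf starts exactly when Nadia ends (back-to-back, no overlap) — done with Nadia.
Rohan starts before Yusuf ends → Yusuf and Rohan overlap.
Overlapping pairs: Declan & Mei, Felix & Jonas, Felix & Omar, Jonas & Nadia, Jonas & Omar, Mei & Ravi, Rohan & Yusuf — 7 in total.

7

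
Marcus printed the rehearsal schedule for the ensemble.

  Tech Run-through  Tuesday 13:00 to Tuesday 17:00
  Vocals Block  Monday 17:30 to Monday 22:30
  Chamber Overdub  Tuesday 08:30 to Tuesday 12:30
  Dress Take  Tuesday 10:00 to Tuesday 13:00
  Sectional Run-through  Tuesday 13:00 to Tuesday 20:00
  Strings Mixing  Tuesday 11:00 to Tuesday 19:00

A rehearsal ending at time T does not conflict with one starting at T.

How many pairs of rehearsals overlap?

Sorted by start: Vocals Block, Chamber Overdub, Dress Take, Strings Mixing, Tech Run-through, Sectional Run-through.
Chamber Overdub starts after Vocals Block ends; Vocals Block is clear from here.
Dress Take starts before Chamber Overdub ends → Chamber Overdub and Dress Take overlap.
Strings Mixing starts before Chamber Overdub ends → Chamber Overdub and Strings Mixing overlap.
Tech Run-through starts after Chamber Overdub ends; Chamber Overdub is clear from here.
Strings Mixing starts before Dress Take ends → Dress Take and Strings Mixing overlap.
Tech Run-through starts exactly when Dress Take ends (back-to-back, no overlap); Dress Take is clear from here.
Tech Run-through starts before Strings Mixing ends → Strings Mixing and Tech Run-through overlap.
Sectional Run-through starts before Strings Mixing ends → Strings Mixing and Sectional Run-through overlap.
Sectional Run-through starts before Tech Run-through ends → Tech Run-through and Sectional Run-through overlap.
Overlapping pairs: Chamber Overdub & Dress Take, Chamber Overdub & Strings Mixing, Dress Take & Strings Mixing, Sectional Run-through & Strings Mixing, Sectional Run-through & Tech Run-through, Strings Mixing & Tech Run-through — 6 in total.

6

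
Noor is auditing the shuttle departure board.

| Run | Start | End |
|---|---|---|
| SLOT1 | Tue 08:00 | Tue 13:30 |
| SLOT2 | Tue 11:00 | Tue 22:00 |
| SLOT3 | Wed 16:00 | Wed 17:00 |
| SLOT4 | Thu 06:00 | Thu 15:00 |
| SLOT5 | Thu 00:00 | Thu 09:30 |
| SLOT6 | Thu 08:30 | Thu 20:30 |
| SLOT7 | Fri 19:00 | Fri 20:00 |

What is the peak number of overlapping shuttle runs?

3

Sort all start/end points and keep a running count:
Tue 08:00 start SLOT1 → 1
Tue 11:00 start SLOT2 → 2
Tue 13:30 end SLOT1 → 1
Tue 22:00 end SLOT2 → 0
Wed 16:00 start SLOT3 → 1
Wed 17:00 end SLOT3 → 0
Thu 00:00 start SLOT5 → 1
Thu 06:00 start SLOT4 → 2
Thu 08:30 start SLOT6 → 3
Thu 09:30 end SLOT5 → 2
Thu 15:00 end SLOT4 → 1
Thu 20:30 end SLOT6 → 0
Fri 19:00 start SLOT7 → 1
Fri 20:00 end SLOT7 → 0
Peak is 3, at Thu 08:30 (SLOT4, SLOT5, SLOT6).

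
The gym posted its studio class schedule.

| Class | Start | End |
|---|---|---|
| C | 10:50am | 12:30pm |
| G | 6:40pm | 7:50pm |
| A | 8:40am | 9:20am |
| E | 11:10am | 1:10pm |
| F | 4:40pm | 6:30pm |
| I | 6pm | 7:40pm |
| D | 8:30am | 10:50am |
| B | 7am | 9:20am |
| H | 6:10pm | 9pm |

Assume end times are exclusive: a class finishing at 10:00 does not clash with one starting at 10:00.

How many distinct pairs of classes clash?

Sorted by start: B, D, A, C, E, F, I, H, G.
D starts before B ends → B and D overlap.
A starts before B ends → B and A overlap.
C starts after B ends; B is clear from here.
A starts before D ends → D and A overlap.
C starts exactly when D ends (back-to-back, no overlap); D is clear from here.
C starts after A ends; A is clear from here.
E starts before C ends → C and E overlap.
F starts after C ends; C is clear from here.
F starts after E ends; E is clear from here.
I starts before F ends → F and I overlap.
H starts before F ends → F and H overlap.
G starts after F ends.
H starts before I ends → I and H overlap.
G starts before I ends → I and G overlap.
G starts before H ends → H and G overlap.
Overlapping pairs: A & B, A & D, B & D, C & E, F & H, F & I, G & H, G & I, H & I — 9 in total.

9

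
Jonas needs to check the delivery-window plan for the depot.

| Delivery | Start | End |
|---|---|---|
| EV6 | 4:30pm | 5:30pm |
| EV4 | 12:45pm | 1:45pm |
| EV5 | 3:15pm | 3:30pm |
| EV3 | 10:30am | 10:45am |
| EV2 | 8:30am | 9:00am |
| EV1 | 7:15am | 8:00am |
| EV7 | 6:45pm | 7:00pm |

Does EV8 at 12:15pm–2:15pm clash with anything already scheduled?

Yes — it overlaps EV4

EV1: ends 8:00am at or before EV8 starts 12:15pm → clear.
EV2: ends 9:00am at or before EV8 starts 12:15pm → clear.
EV3: ends 10:45am at or before EV8 starts 12:15pm → clear.
EV4: starts 12:45pm before EV8 ends 2:15pm, and ends 1:45pm after EV8 starts 12:15pm → overlap.
EV5: starts 3:15pm at or after EV8 ends 2:15pm → clear.
EV6: starts 4:30pm at or after EV8 ends 2:15pm → clear.
EV7: starts 6:45pm at or after EV8 ends 2:15pm → clear.
EV8 overlaps EV4.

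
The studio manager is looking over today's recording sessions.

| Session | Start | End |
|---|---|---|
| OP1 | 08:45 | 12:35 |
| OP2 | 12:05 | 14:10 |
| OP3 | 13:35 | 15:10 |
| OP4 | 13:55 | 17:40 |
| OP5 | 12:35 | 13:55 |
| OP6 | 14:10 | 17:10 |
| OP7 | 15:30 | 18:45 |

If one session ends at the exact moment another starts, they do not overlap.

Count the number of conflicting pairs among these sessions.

Check each pair: they overlap iff neither finishes before the other starts.
Sorted by start: OP1, OP2, OP5, OP3, OP4, OP6, OP7.
OP2 starts before OP1 ends → OP1 and OP2 overlap.
OP5 starts exactly when OP1 ends (back-to-back, no overlap) — done with OP1.
OP5 starts before OP2 ends → OP2 and OP5 overlap.
OP3 starts before OP2 ends → OP2 and OP3 overlap.
OP4 starts before OP2 ends → OP2 and OP4 overlap.
OP6 starts exactly when OP2 ends (back-to-back, no overlap) — done with OP2.
OP3 starts before OP5 ends → OP5 and OP3 overlap.
OP4 starts exactly when OP5 ends (back-to-back, no overlap) — done with OP5.
OP4 starts before OP3 ends → OP3 and OP4 overlap.
OP6 starts before OP3 ends → OP3 and OP6 overlap.
OP7 starts after OP3 ends.
OP6 starts before OP4 ends → OP4 and OP6 overlap.
OP7 starts before OP4 ends → OP4 and OP7 overlap.
OP7 starts before OP6 ends → OP6 and OP7 overlap.
Overlapping pairs: OP1 & OP2, OP2 & OP3, OP2 & OP4, OP2 & OP5, OP3 & OP4, OP3 & OP5, OP3 & OP6, OP4 & OP6, OP4 & OP7, OP6 & OP7 — 10 in total.

10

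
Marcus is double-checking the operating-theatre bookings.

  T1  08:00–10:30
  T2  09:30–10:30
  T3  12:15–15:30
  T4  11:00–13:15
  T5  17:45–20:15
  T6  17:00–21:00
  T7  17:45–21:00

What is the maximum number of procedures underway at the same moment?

3

Sort all start/end points and keep a running count:
08:00 start T1 → 1
09:30 start T2 → 2
10:30 end T1 → 1
10:30 end T2 → 0
11:00 start T4 → 1
12:15 start T3 → 2
13:15 end T4 → 1
15:30 end T3 → 0
17:00 start T6 → 1
17:45 start T5 → 2
17:45 start T7 → 3
20:15 end T5 → 2
21:00 end T6 → 1
21:00 end T7 → 0
Peak is 3, at 17:45 (T5, T6, T7).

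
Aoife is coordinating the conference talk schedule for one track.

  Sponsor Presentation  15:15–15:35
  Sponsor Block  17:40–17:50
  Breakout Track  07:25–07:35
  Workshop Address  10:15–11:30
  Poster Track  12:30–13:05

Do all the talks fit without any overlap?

Yes

Sorted by start: Breakout Track, Workshop Address, Poster Track, Sponsor Presentation, Sponsor Block.
Workshop Address starts after Breakout Track ends; Breakout Track is clear from here.
Poster Track starts after Workshop Address ends; Workshop Address is clear from here.
Sponsor Presentation starts after Poster Track ends; Poster Track is clear from here.
Sponsor Block starts after Sponsor Presentation ends.
Every pair is clear; the schedule has no overlaps.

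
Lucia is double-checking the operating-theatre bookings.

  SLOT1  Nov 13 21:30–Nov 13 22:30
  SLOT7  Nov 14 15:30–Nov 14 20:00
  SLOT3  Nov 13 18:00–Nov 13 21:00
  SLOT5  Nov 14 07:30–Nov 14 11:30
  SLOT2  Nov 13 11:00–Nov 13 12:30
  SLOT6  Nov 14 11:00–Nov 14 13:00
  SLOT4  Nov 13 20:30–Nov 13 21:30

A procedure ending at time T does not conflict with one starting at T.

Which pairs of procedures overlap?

Sorted by start: SLOT2, SLOT3, SLOT4, SLOT1, SLOT5, SLOT6, SLOT7.
SLOT3 starts after SLOT2 ends — done with SLOT2.
SLOT4 starts before SLOT3 ends → SLOT3 and SLOT4 overlap.
SLOT1 starts after SLOT3 ends — done with SLOT3.
SLOT1 starts exactly when SLOT4 ends (back-to-back, no overlap) — done with SLOT4.
SLOT5 starts after SLOT1 ends — done with SLOT1.
SLOT6 starts before SLOT5 ends → SLOT5 and SLOT6 overlap.
SLOT7 starts after SLOT5 ends.
SLOT7 starts after SLOT6 ends.

SLOT3 & SLOT4, SLOT5 & SLOT6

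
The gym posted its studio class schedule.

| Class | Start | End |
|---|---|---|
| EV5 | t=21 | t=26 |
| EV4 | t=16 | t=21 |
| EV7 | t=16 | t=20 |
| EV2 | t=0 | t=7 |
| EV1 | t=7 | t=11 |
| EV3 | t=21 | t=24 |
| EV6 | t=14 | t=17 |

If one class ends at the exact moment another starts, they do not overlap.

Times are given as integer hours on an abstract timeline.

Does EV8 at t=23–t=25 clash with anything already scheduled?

EV2: ends t=7 at or before EV8 starts t=23 → clear.
EV1: ends t=11 at or before EV8 starts t=23 → clear.
EV6: ends t=17 at or before EV8 starts t=23 → clear.
EV4: ends t=21 at or before EV8 starts t=23 → clear.
EV7: ends t=20 at or before EV8 starts t=23 → clear.
EV3: starts t=21 before EV8 ends t=25, and ends t=24 after EV8 starts t=23 → overlap.
EV5: starts t=21 before EV8 ends t=25, and ends t=26 after EV8 starts t=23 → overlap.
EV8 overlaps EV3, EV5.

Yes — it overlaps EV3, EV5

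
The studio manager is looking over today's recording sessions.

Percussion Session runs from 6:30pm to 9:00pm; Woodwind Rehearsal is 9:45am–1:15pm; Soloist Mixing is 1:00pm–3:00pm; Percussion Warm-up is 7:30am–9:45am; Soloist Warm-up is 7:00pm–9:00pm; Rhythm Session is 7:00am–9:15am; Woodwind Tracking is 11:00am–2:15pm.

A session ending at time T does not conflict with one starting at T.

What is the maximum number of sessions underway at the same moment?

3

Sort all start/end points and keep a running count:
7:00am start Rhythm Session → 1
7:30am start Percussion Warm-up → 2
9:15am end Rhythm Session → 1
9:45am end Percussion Warm-up → 0
9:45am start Woodwind Rehearsal → 1
11:00am start Woodwind Tracking → 2
1:00pm start Soloist Mixing → 3
1:15pm end Woodwind Rehearsal → 2
2:15pm end Woodwind Tracking → 1
3:00pm end Soloist Mixing → 0
6:30pm start Percussion Session → 1
7:00pm start Soloist Warm-up → 2
9:00pm end Percussion Session → 1
9:00pm end Soloist Warm-up → 0
Peak is 3, at 1:00pm (Soloist Mixing, Woodwind Rehearsal, Woodwind Tracking).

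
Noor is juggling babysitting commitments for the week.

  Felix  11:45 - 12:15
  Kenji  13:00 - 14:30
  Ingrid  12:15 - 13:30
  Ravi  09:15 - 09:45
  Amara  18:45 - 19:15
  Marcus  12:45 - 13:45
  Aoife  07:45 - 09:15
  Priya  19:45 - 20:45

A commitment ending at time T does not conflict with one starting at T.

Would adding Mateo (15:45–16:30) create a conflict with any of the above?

Aoife: ends 09:15 at or before Mateo starts 15:45 → clear.
Ravi: ends 09:45 at or before Mateo starts 15:45 → clear.
Felix: ends 12:15 at or before Mateo starts 15:45 → clear.
Ingrid: ends 13:30 at or before Mateo starts 15:45 → clear.
Marcus: ends 13:45 at or before Mateo starts 15:45 → clear.
Kenji: ends 14:30 at or before Mateo starts 15:45 → clear.
Amara: starts 18:45 at or after Mateo ends 16:30 → clear.
Priya: starts 19:45 at or after Mateo ends 16:30 → clear.

No — it doesn't clash with anything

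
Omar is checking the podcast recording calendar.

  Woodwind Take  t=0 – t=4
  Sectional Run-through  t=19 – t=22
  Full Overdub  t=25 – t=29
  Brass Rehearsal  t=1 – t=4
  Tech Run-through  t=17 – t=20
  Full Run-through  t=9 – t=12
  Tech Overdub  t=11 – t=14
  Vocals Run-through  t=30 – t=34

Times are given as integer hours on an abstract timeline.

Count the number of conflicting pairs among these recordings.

Sorted by start: Woodwind Take, Brass Rehearsal, Full Run-through, Tech Overdub, Tech Run-through, Sectional Run-through, Full Overdub, Vocals Run-through.
Brass Rehearsal starts before Woodwind Take ends → Woodwind Take and Brass Rehearsal overlap.
Full Run-through starts after Woodwind Take ends, so nothing later overlaps Woodwind Take either.
Full Run-through starts after Brass Rehearsal ends, so nothing later overlaps Brass Rehearsal either.
Tech Overdub starts before Full Run-through ends → Full Run-through and Tech Overdub overlap.
Tech Run-through starts after Full Run-through ends, so nothing later overlaps Full Run-through either.
Tech Run-through starts after Tech Overdub ends, so nothing later overlaps Tech Overdub either.
Sectional Run-through starts before Tech Run-through ends → Tech Run-through and Sectional Run-through overlap.
Full Overdub starts after Tech Run-through ends, so nothing later overlaps Tech Run-through either.
Full Overdub starts after Sectional Run-through ends, so nothing later overlaps Sectional Run-through either.
Vocals Run-through starts after Full Overdub ends.
Overlapping pairs: Brass Rehearsal & Woodwind Take, Full Run-through & Tech Overdub, Sectional Run-through & Tech Run-through — 3 in total.

3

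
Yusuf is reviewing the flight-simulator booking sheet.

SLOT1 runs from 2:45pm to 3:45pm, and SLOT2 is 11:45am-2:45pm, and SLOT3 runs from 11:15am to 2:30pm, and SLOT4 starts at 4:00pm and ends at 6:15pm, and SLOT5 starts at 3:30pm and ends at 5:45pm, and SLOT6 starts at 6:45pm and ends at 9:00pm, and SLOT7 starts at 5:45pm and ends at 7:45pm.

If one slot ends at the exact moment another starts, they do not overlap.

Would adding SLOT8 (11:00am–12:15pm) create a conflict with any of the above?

SLOT3: starts 11:15am before SLOT8 ends 12:15pm, and ends 2:30pm after SLOT8 starts 11:00am → overlap.
SLOT2: starts 11:45am before SLOT8 ends 12:15pm, and ends 2:45pm after SLOT8 starts 11:00am → overlap.
SLOT1: starts 2:45pm at or after SLOT8 ends 12:15pm → clear.
SLOT5: starts 3:30pm at or after SLOT8 ends 12:15pm → clear.
SLOT4: starts 4:00pm at or after SLOT8 ends 12:15pm → clear.
SLOT7: starts 5:45pm at or after SLOT8 ends 12:15pm → clear.
SLOT6: starts 6:45pm at or after SLOT8 ends 12:15pm → clear.
SLOT8 overlaps SLOT2, SLOT3.

Yes — it overlaps SLOT2, SLOT3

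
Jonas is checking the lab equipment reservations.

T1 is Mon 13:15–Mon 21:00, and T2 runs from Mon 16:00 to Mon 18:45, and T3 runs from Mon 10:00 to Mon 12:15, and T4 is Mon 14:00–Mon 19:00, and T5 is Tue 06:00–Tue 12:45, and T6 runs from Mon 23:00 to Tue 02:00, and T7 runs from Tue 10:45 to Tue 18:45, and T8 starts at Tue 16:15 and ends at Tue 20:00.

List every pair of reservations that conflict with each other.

T1 & T2, T1 & T4, T2 & T4, T5 & T7, T7 & T8

Sorted by start: T3, T1, T4, T2, T6, T5, T7, T8.
T1 starts after T3 ends — done with T3.
T4 starts before T1 ends → T1 and T4 overlap.
T2 starts before T1 ends → T1 and T2 overlap.
T6 starts after T1 ends — done with T1.
T2 starts before T4 ends → T4 and T2 overlap.
T6 starts after T4 ends — done with T4.
T6 starts after T2 ends — done with T2.
T5 starts after T6 ends — done with T6.
T7 starts before T5 ends → T5 and T7 overlap.
T8 starts after T5 ends.
T8 starts before T7 ends → T7 and T8 overlap.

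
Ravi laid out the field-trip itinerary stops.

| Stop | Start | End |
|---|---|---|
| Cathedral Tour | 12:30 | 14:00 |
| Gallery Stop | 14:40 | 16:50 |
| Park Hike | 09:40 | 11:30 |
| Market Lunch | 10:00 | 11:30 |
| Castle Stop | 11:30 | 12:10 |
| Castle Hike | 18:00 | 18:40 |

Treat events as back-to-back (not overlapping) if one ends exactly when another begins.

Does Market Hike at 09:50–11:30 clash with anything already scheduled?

Yes — it overlaps Market Lunch, Park Hike

Park Hike: starts 09:40 before Market Hike ends 11:30, and ends 11:30 after Market Hike starts 09:50 → overlap.
Market Lunch: starts 10:00 before Market Hike ends 11:30, and ends 11:30 after Market Hike starts 09:50 → overlap.
Castle Stop: starts 11:30 at or after Market Hike ends 11:30 → clear.
Cathedral Tour: starts 12:30 at or after Market Hike ends 11:30 → clear.
Gallery Stop: starts 14:40 at or after Market Hike ends 11:30 → clear.
Castle Hike: starts 18:00 at or after Market Hike ends 11:30 → clear.
Market Hike overlaps Market Lunch, Park Hike.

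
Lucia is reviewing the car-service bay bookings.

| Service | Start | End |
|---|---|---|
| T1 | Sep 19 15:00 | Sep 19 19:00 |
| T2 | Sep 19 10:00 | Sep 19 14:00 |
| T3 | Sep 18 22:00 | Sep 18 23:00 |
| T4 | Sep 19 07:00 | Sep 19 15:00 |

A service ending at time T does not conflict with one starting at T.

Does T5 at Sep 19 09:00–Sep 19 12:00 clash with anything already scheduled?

T3: ends Sep 18 23:00 at or before T5 starts Sep 19 09:00 → clear.
T4: starts Sep 19 07:00 before T5 ends Sep 19 12:00, and ends Sep 19 15:00 after T5 starts Sep 19 09:00 → overlap.
T2: starts Sep 19 10:00 before T5 ends Sep 19 12:00, and ends Sep 19 14:00 after T5 starts Sep 19 09:00 → overlap.
T1: starts Sep 19 15:00 at or after T5 ends Sep 19 12:00 → clear.
T5 overlaps T2, T4.

Yes — it overlaps T2, T4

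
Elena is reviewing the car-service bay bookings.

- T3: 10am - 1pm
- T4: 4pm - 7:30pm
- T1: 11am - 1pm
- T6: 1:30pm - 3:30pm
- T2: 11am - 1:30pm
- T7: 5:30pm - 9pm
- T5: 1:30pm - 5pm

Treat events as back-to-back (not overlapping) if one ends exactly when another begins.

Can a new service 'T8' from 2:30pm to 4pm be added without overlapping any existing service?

No — it overlaps T5, T6

T3: ends 1pm at or before T8 starts 2:30pm → clear.
T1: ends 1pm at or before T8 starts 2:30pm → clear.
T2: ends 1:30pm at or before T8 starts 2:30pm → clear.
T5: starts 1:30pm before T8 ends 4pm, and ends 5pm after T8 starts 2:30pm → overlap.
T6: starts 1:30pm before T8 ends 4pm, and ends 3:30pm after T8 starts 2:30pm → overlap.
T4: starts 4pm at or after T8 ends 4pm → clear.
T7: starts 5:30pm at or after T8 ends 4pm → clear.
T8 overlaps T5, T6.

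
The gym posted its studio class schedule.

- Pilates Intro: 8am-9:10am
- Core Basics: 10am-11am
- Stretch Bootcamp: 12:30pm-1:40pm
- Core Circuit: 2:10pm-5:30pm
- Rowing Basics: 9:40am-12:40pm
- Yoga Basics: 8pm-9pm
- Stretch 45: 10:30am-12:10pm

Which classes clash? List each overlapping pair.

Two intervals overlap when each starts before the other ends.
Sorted by start: Pilates Intro, Rowing Basics, Core Basics, Stretch 45, Stretch Bootcamp, Core Circuit, Yoga Basics.
Rowing Basics starts after Pilates Intro ends; Pilates Intro is clear from here.
Core Basics starts before Rowing Basics ends → Rowing Basics and Core Basics overlap.
Stretch 45 starts before Rowing Basics ends → Rowing Basics and Stretch 45 overlap.
Stretch Bootcamp starts before Rowing Basics ends → Rowing Basics and Stretch Bootcamp overlap.
Core Circuit starts after Rowing Basics ends; Rowing Basics is clear from here.
Stretch 45 starts before Core Basics ends → Core Basics and Stretch 45 overlap.
Stretch Bootcamp starts after Core Basics ends; Core Basics is clear from here.
Stretch Bootcamp starts after Stretch 45 ends; Stretch 45 is clear from here.
Core Circuit starts after Stretch Bootcamp ends; Stretch Bootcamp is clear from here.
Yoga Basics starts after Core Circuit ends.

Core Basics & Rowing Basics, Core Basics & Stretch 45, Rowing Basics & Stretch 45, Rowing Basics & Stretch Bootcamp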